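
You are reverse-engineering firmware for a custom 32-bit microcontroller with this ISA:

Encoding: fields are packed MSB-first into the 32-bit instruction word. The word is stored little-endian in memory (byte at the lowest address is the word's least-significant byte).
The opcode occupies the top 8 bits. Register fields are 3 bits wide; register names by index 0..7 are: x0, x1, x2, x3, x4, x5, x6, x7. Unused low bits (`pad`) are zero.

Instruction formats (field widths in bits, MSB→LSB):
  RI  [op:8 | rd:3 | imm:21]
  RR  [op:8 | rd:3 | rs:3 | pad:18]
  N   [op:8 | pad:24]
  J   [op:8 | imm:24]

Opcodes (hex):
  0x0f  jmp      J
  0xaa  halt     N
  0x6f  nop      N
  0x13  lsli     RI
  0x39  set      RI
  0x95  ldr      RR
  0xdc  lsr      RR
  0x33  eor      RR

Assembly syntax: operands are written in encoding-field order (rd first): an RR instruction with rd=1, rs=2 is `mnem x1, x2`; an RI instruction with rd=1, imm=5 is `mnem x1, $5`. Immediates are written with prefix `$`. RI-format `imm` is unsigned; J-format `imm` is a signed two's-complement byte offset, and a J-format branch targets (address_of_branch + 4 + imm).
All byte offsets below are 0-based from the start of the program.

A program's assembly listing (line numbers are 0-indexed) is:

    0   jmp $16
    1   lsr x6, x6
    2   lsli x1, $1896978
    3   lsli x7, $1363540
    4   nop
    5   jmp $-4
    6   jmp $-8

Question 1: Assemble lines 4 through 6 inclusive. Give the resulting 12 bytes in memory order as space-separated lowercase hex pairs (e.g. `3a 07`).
L4: nop op=0x6f:8|pad=0:24 ⇒ 0x6f000000 ⇒ little 00 00 00 6f
L5: jmp op=0xf:8|imm=-4:24 ⇒ 0x0ffffffc ⇒ little fc ff ff 0f
L6: jmp op=0xf:8|imm=-8:24 ⇒ 0x0ffffff8 ⇒ little f8 ff ff 0f

00 00 00 6f fc ff ff 0f f8 ff ff 0f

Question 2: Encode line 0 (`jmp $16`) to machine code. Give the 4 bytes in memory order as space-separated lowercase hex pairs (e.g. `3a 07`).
L0: jmp op=0xf:8|imm=16:24 ⇒ 0x0f000010 ⇒ little 10 00 00 0f

10 00 00 0f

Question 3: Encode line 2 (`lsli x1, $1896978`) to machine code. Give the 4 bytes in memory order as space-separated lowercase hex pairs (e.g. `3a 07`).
2. lsli fields op=0x13:8|rd=1:3|imm=1896978:21 → word 133cf212h → 12 f2 3c 13

12 f2 3c 13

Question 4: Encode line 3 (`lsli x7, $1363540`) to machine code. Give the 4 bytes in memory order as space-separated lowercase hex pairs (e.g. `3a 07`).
line 3 (lsli): pack op=0x13:8|rd=7:3|imm=1363540:21 = 0x13f4ce54; little→ 54 ce f4 13

54 ce f4 13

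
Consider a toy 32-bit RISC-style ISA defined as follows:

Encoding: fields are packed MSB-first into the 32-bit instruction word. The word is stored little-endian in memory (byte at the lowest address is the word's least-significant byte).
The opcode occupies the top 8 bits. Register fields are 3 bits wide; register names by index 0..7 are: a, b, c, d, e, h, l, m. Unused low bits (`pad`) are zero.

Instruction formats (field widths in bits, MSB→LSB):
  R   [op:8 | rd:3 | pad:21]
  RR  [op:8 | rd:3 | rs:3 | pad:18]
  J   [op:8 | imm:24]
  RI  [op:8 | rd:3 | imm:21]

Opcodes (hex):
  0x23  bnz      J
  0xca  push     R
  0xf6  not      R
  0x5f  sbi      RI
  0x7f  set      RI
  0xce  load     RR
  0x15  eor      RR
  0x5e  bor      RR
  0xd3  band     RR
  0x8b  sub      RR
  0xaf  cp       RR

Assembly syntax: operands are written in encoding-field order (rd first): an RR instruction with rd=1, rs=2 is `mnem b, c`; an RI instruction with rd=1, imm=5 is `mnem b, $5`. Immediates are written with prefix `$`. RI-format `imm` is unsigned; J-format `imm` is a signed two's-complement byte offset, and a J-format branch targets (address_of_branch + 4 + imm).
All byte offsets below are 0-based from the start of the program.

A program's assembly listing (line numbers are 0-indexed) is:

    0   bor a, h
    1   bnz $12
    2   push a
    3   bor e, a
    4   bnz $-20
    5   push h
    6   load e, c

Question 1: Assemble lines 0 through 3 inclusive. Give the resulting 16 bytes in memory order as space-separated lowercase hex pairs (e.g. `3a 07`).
L0: bor op=0x5e:8|rd=0:3|rs=5:3|pad=0:18 ⇒ 0x5e140000 ⇒ little 00 00 14 5e
L1: bnz op=0x23:8|imm=12:24 ⇒ 0x2300000c ⇒ little 0c 00 00 23
L2: push op=0xca:8|rd=0:3|pad=0:21 ⇒ 0xca000000 ⇒ little 00 00 00 ca
L3: bor op=0x5e:8|rd=4:3|rs=0:3|pad=0:18 ⇒ 0x5e800000 ⇒ little 00 00 80 5e

00 00 14 5e 0c 00 00 23 00 00 00 ca 00 00 80 5e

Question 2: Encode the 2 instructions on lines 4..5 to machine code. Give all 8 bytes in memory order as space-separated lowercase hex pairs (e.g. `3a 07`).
L4: bnz op=0x23:8|imm=-20:24 ⇒ 0x23ffffec ⇒ little ec ff ff 23
L5: push op=0xca:8|rd=5:3|pad=0:21 ⇒ 0xcaa00000 ⇒ little 00 00 a0 ca

ec ff ff 23 00 00 a0 ca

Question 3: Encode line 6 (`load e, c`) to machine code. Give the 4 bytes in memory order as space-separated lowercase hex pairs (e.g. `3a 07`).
00 00 88 ce

6. load fields op=0xce:8|rd=4:3|rs=2:3|pad=0:18 → word ce880000h → 00 00 88 ce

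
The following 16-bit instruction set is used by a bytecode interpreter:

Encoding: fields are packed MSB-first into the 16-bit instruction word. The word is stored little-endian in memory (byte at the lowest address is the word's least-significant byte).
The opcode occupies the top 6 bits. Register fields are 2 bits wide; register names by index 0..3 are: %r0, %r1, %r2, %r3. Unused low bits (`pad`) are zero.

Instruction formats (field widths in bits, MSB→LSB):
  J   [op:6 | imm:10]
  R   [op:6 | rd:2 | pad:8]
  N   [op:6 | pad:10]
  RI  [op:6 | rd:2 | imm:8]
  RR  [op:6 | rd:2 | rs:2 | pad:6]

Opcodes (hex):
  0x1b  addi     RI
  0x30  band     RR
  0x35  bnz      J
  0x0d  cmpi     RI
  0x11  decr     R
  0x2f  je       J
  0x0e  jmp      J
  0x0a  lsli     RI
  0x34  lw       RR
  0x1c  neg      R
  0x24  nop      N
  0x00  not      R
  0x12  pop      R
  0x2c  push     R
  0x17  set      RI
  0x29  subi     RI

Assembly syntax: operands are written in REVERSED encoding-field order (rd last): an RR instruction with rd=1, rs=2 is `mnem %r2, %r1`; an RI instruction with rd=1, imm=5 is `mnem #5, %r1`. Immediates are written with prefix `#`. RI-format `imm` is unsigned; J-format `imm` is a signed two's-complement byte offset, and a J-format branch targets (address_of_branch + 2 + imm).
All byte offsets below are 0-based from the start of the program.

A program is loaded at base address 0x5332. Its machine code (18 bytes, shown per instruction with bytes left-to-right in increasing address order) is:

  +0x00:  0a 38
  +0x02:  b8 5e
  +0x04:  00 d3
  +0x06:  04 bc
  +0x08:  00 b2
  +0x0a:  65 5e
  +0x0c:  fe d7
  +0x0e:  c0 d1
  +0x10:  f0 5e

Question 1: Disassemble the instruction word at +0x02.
set #184, %r2

[02] b8 5e → 0x5eb8
  opcode bits[15:10]=0x17: set/RI
  rd: (w>>8)&0x3=0x2 → %r2
  imm: (w>>0)&0xff=0xb8 → #184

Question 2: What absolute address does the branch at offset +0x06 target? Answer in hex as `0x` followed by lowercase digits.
0x533e

@+06  little-endian(04 bc) = 0xbc04
  top 6b → 0x2f → je [J]
  imm@[9:0]=0x4 ⇒ #4
  target = base 0x5332 + off 0x06 + 2 + imm 4 = 0x533e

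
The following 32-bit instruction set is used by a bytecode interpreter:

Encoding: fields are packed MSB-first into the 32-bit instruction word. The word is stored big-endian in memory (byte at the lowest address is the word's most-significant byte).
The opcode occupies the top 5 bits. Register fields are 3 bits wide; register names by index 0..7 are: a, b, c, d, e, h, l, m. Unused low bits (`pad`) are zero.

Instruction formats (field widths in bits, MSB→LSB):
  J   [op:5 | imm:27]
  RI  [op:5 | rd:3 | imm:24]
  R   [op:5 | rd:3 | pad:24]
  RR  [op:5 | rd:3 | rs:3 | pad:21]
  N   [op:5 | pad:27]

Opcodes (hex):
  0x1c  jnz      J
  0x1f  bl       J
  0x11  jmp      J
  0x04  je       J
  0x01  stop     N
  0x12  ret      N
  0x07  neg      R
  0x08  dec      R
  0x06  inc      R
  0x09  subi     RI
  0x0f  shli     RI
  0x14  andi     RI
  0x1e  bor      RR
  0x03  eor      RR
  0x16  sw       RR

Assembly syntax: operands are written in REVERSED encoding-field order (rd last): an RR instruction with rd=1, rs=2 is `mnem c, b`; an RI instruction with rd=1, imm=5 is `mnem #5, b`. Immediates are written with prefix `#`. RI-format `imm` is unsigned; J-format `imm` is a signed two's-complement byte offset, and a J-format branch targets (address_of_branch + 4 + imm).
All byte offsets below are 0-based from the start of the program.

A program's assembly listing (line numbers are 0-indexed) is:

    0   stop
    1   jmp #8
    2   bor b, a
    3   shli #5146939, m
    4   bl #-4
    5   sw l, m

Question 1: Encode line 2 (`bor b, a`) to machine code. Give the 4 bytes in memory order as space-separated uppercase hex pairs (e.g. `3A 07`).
L2: bor op=0x1e:5|rd=0:3|rs=1:3|pad=0:21 ⇒ 0xf0200000 ⇒ big f0 20 00 00

F0 20 00 00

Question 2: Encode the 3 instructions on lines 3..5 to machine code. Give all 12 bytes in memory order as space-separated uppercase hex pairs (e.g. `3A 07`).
7F 4E 89 3B FF FF FF FC B7 C0 00 00

3. shli fields op=0xf:5|rd=7:3|imm=5146939:24 → word 7f4e893bh → 7f 4e 89 3b
4. bl fields op=0x1f:5|imm=-4:27 → word fffffffch → ff ff ff fc
5. sw fields op=0x16:5|rd=7:3|rs=6:3|pad=0:21 → word b7c00000h → b7 c0 00 00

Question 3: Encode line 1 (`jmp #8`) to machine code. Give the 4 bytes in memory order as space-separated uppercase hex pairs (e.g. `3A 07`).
L1: jmp op=0x11:5|imm=8:27 ⇒ 0x88000008 ⇒ big 88 00 00 08

88 00 00 08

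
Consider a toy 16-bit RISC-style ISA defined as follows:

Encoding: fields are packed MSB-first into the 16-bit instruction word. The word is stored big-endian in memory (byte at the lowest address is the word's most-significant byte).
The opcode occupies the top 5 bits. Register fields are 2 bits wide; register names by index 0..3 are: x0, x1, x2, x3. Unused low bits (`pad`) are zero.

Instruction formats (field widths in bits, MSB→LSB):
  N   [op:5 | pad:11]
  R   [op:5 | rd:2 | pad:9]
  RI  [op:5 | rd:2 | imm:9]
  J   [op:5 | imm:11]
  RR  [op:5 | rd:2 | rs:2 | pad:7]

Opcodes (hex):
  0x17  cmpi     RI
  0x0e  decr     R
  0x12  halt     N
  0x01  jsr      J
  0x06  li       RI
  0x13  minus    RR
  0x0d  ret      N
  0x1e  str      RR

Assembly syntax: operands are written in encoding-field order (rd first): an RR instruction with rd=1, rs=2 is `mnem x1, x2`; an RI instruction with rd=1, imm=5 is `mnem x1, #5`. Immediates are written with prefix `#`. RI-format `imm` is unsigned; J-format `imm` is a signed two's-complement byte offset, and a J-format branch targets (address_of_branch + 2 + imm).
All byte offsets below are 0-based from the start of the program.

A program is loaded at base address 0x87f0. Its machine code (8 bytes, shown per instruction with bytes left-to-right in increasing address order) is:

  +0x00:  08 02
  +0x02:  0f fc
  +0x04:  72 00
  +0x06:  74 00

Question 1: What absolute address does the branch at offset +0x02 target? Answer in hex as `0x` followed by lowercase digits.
0x87f0

off 0x02: read 0f fc as big → 0x0ffc
  top 5b → 0x1 → jsr [J]
  imm@[10:0]=0x7fc (s11→-4) ⇒ #-4
  target = base 0x87f0 + off 0x02 + 2 + imm -4 = 0x87f0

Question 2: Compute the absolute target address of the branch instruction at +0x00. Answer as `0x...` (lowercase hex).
0x87f4

+0x00: 08 02 ⇒ word 0x0802 (big)
  top 5b → 0x1 → jsr [J]
  imm@[10:0]=0x2 ⇒ #2
  target = base 0x87f0 + off 0x00 + 2 + imm 2 = 0x87f4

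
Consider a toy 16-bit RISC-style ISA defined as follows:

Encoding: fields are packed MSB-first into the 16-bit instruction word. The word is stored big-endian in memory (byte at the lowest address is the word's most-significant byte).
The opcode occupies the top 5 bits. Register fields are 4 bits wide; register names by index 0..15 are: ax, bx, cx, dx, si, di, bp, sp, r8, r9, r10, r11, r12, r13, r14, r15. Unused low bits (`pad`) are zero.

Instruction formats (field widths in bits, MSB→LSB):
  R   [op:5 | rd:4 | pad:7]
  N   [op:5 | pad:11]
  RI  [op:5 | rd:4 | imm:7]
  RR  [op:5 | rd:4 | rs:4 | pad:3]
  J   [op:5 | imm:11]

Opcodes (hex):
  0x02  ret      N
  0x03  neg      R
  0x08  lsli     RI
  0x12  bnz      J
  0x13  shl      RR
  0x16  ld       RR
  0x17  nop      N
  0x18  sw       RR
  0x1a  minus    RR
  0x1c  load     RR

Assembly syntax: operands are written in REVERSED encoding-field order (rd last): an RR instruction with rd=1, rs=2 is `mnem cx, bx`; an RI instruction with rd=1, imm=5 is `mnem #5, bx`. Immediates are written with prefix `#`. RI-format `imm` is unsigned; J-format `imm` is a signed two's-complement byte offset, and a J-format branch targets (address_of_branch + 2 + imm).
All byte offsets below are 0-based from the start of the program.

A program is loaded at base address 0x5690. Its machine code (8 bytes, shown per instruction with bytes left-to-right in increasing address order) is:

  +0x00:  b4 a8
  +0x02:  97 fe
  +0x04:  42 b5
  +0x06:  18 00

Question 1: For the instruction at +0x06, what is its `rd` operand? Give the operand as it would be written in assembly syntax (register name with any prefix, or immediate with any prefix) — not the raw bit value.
+0x06: 18 00 ⇒ word 0x1800 (big)
  op=0x1800>>11=0x3 ⇒ neg (R)
  rd: (w>>7)&0xf=0x0 → ax

ax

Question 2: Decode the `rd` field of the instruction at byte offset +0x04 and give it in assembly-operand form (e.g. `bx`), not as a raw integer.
di

[04] 42 b5 → 0x42b5
  op=0x42b5>>11=0x8 ⇒ lsli (RI)
  rd: (w>>7)&0xf=0x5 → di
  imm: (w>>0)&0x7f=0x35 → #53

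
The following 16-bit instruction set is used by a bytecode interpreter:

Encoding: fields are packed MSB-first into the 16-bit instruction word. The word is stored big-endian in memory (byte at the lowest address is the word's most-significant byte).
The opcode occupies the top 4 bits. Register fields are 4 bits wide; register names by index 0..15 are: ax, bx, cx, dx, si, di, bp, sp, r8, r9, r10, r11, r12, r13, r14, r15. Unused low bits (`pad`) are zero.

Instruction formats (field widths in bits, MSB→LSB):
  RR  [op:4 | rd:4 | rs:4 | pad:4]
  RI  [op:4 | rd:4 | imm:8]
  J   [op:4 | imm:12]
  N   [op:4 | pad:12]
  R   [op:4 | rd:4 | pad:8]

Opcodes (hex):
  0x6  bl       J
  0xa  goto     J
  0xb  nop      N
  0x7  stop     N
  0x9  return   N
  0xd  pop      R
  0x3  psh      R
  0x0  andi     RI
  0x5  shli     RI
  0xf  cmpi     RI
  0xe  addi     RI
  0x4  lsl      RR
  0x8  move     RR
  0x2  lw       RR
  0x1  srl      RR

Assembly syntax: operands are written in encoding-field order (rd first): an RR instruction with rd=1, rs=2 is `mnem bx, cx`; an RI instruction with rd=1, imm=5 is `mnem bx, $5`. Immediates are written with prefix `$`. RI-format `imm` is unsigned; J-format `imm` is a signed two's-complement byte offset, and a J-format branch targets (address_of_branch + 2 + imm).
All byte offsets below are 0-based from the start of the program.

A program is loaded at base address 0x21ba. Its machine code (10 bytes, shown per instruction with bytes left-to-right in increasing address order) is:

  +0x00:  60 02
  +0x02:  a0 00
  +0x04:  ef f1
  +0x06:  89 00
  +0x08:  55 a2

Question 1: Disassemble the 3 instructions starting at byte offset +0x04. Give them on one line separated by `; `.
@+04  big-endian(ef f1) = 0xeff1
  op=0xeff1>>12=0xe ⇒ addi (RI)
  rd: (w>>8)&0xf=0xf → r15
  imm: (w>>0)&0xff=0xf1 → $241
@+06  big-endian(89 00) = 0x8900
  op=0x8900>>12=0x8 ⇒ move (RR)
  rd: (w>>8)&0xf=0x9 → r9
  rs: (w>>4)&0xf=0x0 → ax
@+08  big-endian(55 a2) = 0x55a2
  op=0x55a2>>12=0x5 ⇒ shli (RI)
  rd: (w>>8)&0xf=0x5 → di
  imm: (w>>0)&0xff=0xa2 → $162

addi r15, $241; move r9, ax; shli di, $162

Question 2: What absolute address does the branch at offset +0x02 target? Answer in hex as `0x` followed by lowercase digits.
[02] a0 00 → 0xa000
  top 4b → 0xa → goto [J]
  imm@[11:0]=0x0 ⇒ $0
  target = base 0x21ba + off 0x02 + 2 + imm 0 = 0x21be

0x21be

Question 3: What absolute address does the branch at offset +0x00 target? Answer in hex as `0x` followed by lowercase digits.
@+00  big-endian(60 02) = 0x6002
  opcode bits[15:12]=0x6: bl/J
  imm: (w>>0)&0xfff=0x2 → $2
  target = base 0x21ba + off 0x00 + 2 + imm 2 = 0x21be

0x21be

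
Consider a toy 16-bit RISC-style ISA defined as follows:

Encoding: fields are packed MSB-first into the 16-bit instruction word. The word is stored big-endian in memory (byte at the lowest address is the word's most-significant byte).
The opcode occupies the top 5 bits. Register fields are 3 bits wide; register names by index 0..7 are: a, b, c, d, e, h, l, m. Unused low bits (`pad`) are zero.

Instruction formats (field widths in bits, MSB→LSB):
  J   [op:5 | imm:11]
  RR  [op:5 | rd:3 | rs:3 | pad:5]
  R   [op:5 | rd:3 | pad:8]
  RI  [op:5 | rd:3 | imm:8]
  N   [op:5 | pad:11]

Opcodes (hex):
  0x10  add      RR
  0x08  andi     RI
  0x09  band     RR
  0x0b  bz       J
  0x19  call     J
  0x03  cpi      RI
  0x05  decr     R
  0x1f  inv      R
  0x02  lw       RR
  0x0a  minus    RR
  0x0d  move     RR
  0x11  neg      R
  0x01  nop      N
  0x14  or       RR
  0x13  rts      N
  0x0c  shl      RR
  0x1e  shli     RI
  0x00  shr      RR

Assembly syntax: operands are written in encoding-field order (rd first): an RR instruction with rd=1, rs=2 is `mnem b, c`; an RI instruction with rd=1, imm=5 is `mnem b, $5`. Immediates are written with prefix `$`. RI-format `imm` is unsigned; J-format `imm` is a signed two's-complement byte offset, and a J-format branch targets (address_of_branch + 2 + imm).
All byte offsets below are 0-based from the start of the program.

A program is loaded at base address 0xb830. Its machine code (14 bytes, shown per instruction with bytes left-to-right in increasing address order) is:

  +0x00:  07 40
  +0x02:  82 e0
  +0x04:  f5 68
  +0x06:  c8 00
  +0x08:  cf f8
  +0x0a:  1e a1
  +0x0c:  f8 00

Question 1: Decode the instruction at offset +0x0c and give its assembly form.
[0c] f8 00 → 0xf800
  op=0xf800>>11=0x1f ⇒ inv (R)
  rd: (w>>8)&0x7=0x0 → a

inv a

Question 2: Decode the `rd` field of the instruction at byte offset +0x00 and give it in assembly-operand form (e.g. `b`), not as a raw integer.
[00] 07 40 → 0x0740
  op=0x0740>>11=0x0 ⇒ shr (RR)
  rd: (w>>8)&0x7=0x7 → m
  rs: (w>>5)&0x7=0x2 → c

m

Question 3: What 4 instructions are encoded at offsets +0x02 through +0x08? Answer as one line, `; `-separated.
add c, m; shli h, $104; call $0; call $-8

@+02  big-endian(82 e0) = 0x82e0
  opcode bits[15:11]=0x10: add/RR
  rd: (w>>8)&0x7=0x2 → c
  rs: (w>>5)&0x7=0x7 → m
@+04  big-endian(f5 68) = 0xf568
  opcode bits[15:11]=0x1e: shli/RI
  rd: (w>>8)&0x7=0x5 → h
  imm: (w>>0)&0xff=0x68 → $104
@+06  big-endian(c8 00) = 0xc800
  opcode bits[15:11]=0x19: call/J
  imm: (w>>0)&0x7ff=0x0 → $0
@+08  big-endian(cf f8) = 0xcff8
  opcode bits[15:11]=0x19: call/J
  imm: (w>>0)&0x7ff=0x7f8 (s11→-8) → $-8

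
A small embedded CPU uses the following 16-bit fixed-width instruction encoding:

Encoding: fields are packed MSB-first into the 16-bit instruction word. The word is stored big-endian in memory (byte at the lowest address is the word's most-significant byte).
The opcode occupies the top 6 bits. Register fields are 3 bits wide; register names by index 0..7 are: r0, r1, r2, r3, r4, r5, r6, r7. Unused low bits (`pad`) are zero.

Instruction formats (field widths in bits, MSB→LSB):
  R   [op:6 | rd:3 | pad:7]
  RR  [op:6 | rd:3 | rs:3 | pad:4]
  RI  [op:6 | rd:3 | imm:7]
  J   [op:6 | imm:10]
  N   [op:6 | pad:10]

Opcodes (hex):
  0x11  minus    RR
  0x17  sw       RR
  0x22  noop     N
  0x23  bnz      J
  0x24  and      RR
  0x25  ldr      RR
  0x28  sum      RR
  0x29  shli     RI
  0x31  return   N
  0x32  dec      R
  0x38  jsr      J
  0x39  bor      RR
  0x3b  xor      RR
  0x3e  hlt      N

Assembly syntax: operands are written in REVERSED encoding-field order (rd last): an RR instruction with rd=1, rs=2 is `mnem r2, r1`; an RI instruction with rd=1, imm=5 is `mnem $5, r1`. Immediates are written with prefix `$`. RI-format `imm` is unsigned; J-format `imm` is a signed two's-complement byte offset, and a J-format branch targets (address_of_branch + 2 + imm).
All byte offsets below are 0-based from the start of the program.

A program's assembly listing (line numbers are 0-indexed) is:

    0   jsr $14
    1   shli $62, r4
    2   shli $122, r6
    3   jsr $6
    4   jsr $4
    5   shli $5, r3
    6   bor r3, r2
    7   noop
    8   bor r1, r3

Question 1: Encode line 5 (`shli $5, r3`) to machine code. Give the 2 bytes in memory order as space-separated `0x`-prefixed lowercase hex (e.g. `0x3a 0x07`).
5. shli fields op=0x29:6|rd=3:3|imm=5:7 → word a585h → a5 85

0xa5 0x85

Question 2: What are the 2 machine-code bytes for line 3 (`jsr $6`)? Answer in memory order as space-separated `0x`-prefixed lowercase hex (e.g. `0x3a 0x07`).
0xe0 0x06

3. jsr fields op=0x38:6|imm=6:10 → word e006h → e0 06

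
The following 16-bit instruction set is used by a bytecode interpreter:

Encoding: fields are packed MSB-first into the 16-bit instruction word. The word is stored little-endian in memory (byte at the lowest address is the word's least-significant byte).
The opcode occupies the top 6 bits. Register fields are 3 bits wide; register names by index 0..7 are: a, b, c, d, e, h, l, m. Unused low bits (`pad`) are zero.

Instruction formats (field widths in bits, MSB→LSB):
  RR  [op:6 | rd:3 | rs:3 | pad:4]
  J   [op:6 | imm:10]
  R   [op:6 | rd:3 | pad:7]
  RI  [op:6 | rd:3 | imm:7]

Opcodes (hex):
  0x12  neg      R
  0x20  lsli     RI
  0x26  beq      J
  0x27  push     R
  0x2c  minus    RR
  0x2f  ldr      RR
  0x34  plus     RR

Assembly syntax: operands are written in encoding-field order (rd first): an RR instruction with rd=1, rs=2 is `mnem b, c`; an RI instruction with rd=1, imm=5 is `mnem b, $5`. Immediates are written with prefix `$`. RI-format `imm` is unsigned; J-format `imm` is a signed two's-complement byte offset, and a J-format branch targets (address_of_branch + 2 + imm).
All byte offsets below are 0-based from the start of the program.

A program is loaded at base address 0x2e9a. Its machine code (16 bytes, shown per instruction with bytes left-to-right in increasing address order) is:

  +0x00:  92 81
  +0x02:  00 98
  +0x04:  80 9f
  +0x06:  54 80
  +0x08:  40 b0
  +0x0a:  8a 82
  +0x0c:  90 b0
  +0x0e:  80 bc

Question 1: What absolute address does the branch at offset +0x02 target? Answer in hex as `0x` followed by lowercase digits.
0x2e9e

off 0x02: read 00 98 as little → 0x9800
  op=0x9800>>10=0x26 ⇒ beq (J)
  [9:0] imm=0 = $0
  target = base 0x2e9a + off 0x02 + 2 + imm 0 = 0x2e9e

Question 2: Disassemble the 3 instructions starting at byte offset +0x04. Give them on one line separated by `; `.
[04] 80 9f → 0x9f80
  top 6b → 0x27 → push [R]
  [9:7] rd=7 = m
[06] 54 80 → 0x8054
  top 6b → 0x20 → lsli [RI]
  [9:7] rd=0 = a
  [6:0] imm=84 = $84
[08] 40 b0 → 0xb040
  top 6b → 0x2c → minus [RR]
  [9:7] rd=0 = a
  [6:4] rs=4 = e

push m; lsli a, $84; minus a, e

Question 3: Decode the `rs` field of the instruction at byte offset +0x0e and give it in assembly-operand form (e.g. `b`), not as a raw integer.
+0x0e: 80 bc ⇒ word 0xbc80 (little)
  op=0xbc80>>10=0x2f ⇒ ldr (RR)
  rd: (w>>7)&0x7=0x1 → b
  rs: (w>>4)&0x7=0x0 → a

a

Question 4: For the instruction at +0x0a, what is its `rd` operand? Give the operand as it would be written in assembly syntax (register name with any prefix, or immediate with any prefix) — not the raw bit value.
+0x0a: 8a 82 ⇒ word 0x828a (little)
  op=0x828a>>10=0x20 ⇒ lsli (RI)
  rd@[9:7]=0x5 ⇒ h
  imm@[6:0]=0xa ⇒ $10

h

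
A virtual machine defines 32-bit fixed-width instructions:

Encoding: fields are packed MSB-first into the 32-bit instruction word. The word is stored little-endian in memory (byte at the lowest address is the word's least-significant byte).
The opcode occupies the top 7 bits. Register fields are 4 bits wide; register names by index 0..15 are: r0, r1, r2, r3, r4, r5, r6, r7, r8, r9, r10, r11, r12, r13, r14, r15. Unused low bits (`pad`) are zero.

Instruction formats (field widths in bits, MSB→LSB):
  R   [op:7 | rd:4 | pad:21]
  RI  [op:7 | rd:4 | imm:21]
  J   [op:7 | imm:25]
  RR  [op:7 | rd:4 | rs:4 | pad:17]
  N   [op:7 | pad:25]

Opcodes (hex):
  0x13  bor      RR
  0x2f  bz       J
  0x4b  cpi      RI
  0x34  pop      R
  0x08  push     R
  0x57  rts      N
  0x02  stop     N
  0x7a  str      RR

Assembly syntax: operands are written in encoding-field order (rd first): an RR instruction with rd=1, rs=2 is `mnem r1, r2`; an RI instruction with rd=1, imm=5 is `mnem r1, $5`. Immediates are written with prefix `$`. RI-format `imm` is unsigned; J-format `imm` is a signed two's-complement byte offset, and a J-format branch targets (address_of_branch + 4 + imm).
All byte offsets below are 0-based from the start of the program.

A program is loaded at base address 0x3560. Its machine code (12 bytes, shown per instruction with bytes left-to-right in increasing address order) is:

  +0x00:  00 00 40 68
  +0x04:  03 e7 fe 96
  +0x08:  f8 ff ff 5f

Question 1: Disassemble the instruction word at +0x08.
+0x08: f8 ff ff 5f ⇒ word 0x5ffffff8 (little)
  top 7b → 0x2f → bz [J]
  imm: (w>>0)&0x1ffffff=0x1fffff8 (s25→-8) → $-8

bz $-8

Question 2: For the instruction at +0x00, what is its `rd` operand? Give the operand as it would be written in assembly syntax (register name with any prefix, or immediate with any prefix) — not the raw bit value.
[00] 00 00 40 68 → 0x68400000
  opcode bits[31:25]=0x34: pop/R
  [24:21] rd=2 = r2

r2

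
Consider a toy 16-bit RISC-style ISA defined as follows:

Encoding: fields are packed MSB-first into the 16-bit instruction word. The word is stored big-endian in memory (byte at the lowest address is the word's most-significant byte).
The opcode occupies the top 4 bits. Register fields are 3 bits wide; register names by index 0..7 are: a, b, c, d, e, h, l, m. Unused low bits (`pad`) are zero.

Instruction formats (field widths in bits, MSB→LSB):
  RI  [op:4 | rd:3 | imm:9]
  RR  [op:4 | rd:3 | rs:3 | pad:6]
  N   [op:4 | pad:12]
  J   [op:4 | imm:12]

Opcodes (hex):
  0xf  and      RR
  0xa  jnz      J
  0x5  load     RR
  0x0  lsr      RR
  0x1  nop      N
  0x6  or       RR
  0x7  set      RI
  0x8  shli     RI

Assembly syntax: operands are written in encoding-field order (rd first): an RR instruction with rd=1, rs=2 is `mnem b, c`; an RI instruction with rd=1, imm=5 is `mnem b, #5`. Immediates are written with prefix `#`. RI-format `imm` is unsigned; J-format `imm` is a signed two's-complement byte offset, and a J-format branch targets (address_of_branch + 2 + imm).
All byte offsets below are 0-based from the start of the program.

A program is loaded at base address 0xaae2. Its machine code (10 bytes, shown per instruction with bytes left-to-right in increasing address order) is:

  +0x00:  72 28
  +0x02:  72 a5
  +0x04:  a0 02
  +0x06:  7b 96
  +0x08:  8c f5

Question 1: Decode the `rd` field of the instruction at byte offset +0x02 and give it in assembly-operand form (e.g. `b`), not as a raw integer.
off 0x02: read 72 a5 as big → 0x72a5
  opcode bits[15:12]=0x7: set/RI
  [11:9] rd=1 = b
  [8:0] imm=165 = #165

b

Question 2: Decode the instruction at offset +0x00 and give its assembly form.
set b, #40

+0x00: 72 28 ⇒ word 0x7228 (big)
  op=0x7228>>12=0x7 ⇒ set (RI)
  rd: (w>>9)&0x7=0x1 → b
  imm: (w>>0)&0x1ff=0x28 → #40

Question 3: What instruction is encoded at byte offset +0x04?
jnz #2

[04] a0 02 → 0xa002
  op=0xa002>>12=0xa ⇒ jnz (J)
  [11:0] imm=2 = #2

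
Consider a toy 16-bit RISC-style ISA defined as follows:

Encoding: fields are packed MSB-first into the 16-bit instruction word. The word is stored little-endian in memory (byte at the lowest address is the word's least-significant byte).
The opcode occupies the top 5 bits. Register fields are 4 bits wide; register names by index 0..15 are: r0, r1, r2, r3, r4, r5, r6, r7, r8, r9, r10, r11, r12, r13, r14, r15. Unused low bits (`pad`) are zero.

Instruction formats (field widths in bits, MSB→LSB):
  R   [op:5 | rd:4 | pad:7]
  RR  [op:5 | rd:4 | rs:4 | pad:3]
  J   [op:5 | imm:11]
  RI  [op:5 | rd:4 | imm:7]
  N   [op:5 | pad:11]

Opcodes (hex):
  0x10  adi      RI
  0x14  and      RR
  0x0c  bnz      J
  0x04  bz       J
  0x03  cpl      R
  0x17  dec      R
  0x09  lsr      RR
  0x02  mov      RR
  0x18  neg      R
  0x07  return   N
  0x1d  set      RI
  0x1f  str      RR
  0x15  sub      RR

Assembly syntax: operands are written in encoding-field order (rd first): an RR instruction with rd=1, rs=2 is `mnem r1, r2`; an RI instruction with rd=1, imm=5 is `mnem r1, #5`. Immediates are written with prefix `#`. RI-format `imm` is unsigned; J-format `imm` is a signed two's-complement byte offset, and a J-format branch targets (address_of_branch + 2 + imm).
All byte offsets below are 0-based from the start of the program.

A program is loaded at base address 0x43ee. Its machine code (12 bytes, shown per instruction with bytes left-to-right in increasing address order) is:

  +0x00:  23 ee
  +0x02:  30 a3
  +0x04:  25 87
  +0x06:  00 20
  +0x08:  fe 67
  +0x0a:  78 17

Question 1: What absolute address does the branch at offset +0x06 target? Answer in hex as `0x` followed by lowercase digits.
0x43f6

@+06  little-endian(00 20) = 0x2000
  op=0x2000>>11=0x4 ⇒ bz (J)
  [10:0] imm=0 = #0
  target = base 0x43ee + off 0x06 + 2 + imm 0 = 0x43f6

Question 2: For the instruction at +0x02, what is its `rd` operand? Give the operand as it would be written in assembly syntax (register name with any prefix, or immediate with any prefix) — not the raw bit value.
+0x02: 30 a3 ⇒ word 0xa330 (little)
  top 5b → 0x14 → and [RR]
  [10:7] rd=6 = r6
  [6:3] rs=6 = r6

r6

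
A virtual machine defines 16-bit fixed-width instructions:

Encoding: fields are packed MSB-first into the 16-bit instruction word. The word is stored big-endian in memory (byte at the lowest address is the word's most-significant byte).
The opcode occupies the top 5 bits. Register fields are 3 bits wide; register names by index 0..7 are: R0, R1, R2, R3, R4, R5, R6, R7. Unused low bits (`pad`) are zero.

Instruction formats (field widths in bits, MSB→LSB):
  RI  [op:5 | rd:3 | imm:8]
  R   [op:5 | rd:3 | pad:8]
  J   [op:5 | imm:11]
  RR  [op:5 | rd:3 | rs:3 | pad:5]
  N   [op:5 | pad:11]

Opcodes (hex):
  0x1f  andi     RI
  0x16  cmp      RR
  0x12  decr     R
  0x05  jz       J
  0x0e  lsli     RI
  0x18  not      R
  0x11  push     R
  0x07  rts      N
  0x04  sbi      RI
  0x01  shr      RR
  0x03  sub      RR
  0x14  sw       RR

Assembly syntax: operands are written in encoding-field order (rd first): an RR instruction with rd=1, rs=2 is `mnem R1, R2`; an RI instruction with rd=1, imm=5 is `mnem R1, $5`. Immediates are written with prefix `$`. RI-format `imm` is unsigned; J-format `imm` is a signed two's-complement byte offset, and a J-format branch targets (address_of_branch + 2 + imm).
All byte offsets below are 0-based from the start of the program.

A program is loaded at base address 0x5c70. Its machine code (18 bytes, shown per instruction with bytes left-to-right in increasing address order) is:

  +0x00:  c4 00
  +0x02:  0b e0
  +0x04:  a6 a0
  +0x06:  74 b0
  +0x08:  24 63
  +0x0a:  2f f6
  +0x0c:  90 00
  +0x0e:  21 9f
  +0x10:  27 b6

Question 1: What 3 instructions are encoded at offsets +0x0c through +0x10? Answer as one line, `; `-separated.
+0x0c: 90 00 ⇒ word 0x9000 (big)
  opcode bits[15:11]=0x12: decr/R
  rd@[10:8]=0x0 ⇒ R0
+0x0e: 21 9f ⇒ word 0x219f (big)
  opcode bits[15:11]=0x4: sbi/RI
  rd@[10:8]=0x1 ⇒ R1
  imm@[7:0]=0x9f ⇒ $159
+0x10: 27 b6 ⇒ word 0x27b6 (big)
  opcode bits[15:11]=0x4: sbi/RI
  rd@[10:8]=0x7 ⇒ R7
  imm@[7:0]=0xb6 ⇒ $182

decr R0; sbi R1, $159; sbi R7, $182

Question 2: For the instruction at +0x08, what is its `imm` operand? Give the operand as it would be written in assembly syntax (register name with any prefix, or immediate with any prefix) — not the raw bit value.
$99

+0x08: 24 63 ⇒ word 0x2463 (big)
  opcode bits[15:11]=0x4: sbi/RI
  rd: (w>>8)&0x7=0x4 → R4
  imm: (w>>0)&0xff=0x63 → $99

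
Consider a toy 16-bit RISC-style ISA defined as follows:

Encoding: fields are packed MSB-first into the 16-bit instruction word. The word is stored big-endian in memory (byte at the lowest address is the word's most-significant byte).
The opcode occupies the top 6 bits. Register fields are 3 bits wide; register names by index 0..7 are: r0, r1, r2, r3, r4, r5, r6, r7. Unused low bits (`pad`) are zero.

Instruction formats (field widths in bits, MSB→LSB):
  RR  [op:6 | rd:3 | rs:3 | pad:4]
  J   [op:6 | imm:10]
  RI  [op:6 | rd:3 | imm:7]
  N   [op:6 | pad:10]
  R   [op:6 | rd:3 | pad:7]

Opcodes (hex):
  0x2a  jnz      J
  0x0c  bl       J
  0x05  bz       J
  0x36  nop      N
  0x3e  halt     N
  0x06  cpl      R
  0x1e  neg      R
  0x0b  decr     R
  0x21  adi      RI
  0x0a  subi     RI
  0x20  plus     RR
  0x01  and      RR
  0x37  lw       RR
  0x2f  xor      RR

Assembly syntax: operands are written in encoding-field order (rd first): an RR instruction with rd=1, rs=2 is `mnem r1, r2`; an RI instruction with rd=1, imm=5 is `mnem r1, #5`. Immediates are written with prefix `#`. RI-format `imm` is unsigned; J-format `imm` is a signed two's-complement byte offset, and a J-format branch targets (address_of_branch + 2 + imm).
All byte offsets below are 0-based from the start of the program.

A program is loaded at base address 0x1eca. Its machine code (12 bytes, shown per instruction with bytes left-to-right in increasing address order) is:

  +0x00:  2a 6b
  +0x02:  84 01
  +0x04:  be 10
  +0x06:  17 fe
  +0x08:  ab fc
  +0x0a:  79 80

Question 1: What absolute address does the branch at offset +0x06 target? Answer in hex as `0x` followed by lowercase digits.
off 0x06: read 17 fe as big → 0x17fe
  op=0x17fe>>10=0x5 ⇒ bz (J)
  imm: (w>>0)&0x3ff=0x3fe (s10→-2) → #-2
  target = base 0x1eca + off 0x06 + 2 + imm -2 = 0x1ed0

0x1ed0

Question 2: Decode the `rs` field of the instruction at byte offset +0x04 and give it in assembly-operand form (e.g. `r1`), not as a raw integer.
r1

off 0x04: read be 10 as big → 0xbe10
  op=0xbe10>>10=0x2f ⇒ xor (RR)
  rd: (w>>7)&0x7=0x4 → r4
  rs: (w>>4)&0x7=0x1 → r1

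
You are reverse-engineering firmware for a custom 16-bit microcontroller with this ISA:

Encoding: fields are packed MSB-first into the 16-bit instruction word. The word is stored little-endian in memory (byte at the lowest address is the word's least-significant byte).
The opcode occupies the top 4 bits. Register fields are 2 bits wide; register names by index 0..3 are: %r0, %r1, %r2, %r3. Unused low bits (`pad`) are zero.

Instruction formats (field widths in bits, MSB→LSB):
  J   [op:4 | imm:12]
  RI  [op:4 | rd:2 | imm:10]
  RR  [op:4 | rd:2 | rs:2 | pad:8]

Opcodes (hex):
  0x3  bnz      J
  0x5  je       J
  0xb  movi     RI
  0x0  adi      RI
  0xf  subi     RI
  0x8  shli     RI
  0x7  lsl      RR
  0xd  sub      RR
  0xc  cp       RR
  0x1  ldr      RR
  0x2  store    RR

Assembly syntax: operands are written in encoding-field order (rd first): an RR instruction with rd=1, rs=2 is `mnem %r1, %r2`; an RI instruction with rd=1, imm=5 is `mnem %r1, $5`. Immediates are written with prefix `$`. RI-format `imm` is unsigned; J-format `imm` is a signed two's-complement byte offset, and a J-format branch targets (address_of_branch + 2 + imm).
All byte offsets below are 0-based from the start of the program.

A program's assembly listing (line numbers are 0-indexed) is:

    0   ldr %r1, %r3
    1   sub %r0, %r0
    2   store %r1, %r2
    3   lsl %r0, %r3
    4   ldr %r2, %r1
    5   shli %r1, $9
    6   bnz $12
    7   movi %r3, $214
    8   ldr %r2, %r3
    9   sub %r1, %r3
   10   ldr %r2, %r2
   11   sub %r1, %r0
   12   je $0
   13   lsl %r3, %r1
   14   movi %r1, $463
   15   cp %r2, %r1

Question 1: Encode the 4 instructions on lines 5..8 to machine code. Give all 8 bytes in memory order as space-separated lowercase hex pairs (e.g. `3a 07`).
5. shli fields op=0x8:4|rd=1:2|imm=9:10 → word 8409h → 09 84
6. bnz fields op=0x3:4|imm=12:12 → word 300ch → 0c 30
7. movi fields op=0xb:4|rd=3:2|imm=214:10 → word bcd6h → d6 bc
8. ldr fields op=0x1:4|rd=2:2|rs=3:2|pad=0:8 → word 1b00h → 00 1b

09 84 0c 30 d6 bc 00 1b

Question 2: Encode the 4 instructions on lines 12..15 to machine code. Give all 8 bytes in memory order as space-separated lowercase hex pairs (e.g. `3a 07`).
00 50 00 7d cf b5 00 c9

line 12 (je): pack op=0x5:4|imm=0:12 = 0x5000; little→ 00 50
line 13 (lsl): pack op=0x7:4|rd=3:2|rs=1:2|pad=0:8 = 0x7d00; little→ 00 7d
line 14 (movi): pack op=0xb:4|rd=1:2|imm=463:10 = 0xb5cf; little→ cf b5
line 15 (cp): pack op=0xc:4|rd=2:2|rs=1:2|pad=0:8 = 0xc900; little→ 00 c9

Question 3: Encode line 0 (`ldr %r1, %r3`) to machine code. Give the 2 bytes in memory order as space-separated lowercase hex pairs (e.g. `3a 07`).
0. ldr fields op=0x1:4|rd=1:2|rs=3:2|pad=0:8 → word 1700h → 00 17

00 17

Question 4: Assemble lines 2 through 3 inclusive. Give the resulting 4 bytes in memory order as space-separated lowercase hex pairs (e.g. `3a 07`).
2. store fields op=0x2:4|rd=1:2|rs=2:2|pad=0:8 → word 2600h → 00 26
3. lsl fields op=0x7:4|rd=0:2|rs=3:2|pad=0:8 → word 7300h → 00 73

00 26 00 73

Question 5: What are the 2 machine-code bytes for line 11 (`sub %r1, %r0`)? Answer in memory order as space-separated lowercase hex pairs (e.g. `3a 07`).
00 d4

line 11 (sub): pack op=0xd:4|rd=1:2|rs=0:2|pad=0:8 = 0xd400; little→ 00 d4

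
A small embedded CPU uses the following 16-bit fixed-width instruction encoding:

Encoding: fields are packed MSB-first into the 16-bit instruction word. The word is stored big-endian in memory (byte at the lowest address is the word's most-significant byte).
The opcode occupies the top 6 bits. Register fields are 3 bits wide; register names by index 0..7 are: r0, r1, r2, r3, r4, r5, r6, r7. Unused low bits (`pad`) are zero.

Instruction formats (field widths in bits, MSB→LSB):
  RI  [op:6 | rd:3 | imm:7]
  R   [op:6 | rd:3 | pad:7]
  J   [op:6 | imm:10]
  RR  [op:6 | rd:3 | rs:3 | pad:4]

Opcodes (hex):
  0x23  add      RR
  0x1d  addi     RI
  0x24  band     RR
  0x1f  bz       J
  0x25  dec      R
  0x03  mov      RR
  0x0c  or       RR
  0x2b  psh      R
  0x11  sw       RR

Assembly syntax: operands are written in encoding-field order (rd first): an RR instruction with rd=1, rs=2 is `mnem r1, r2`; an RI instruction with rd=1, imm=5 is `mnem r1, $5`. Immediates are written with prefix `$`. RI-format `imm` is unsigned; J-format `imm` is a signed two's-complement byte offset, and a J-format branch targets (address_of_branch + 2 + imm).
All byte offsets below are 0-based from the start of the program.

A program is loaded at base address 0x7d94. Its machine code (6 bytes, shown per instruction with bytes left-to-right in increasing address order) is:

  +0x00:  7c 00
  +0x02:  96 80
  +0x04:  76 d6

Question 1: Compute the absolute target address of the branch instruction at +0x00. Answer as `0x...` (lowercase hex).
0x7d96

@+00  big-endian(7c 00) = 0x7c00
  top 6b → 0x1f → bz [J]
  imm@[9:0]=0x0 ⇒ $0
  target = base 0x7d94 + off 0x00 + 2 + imm 0 = 0x7d96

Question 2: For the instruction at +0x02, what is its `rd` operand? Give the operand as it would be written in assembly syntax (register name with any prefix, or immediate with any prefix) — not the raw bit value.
off 0x02: read 96 80 as big → 0x9680
  opcode bits[15:10]=0x25: dec/R
  rd@[9:7]=0x5 ⇒ r5

r5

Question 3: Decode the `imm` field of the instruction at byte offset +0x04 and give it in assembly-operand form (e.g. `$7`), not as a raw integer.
$86

@+04  big-endian(76 d6) = 0x76d6
  top 6b → 0x1d → addi [RI]
  [9:7] rd=5 = r5
  [6:0] imm=86 = $86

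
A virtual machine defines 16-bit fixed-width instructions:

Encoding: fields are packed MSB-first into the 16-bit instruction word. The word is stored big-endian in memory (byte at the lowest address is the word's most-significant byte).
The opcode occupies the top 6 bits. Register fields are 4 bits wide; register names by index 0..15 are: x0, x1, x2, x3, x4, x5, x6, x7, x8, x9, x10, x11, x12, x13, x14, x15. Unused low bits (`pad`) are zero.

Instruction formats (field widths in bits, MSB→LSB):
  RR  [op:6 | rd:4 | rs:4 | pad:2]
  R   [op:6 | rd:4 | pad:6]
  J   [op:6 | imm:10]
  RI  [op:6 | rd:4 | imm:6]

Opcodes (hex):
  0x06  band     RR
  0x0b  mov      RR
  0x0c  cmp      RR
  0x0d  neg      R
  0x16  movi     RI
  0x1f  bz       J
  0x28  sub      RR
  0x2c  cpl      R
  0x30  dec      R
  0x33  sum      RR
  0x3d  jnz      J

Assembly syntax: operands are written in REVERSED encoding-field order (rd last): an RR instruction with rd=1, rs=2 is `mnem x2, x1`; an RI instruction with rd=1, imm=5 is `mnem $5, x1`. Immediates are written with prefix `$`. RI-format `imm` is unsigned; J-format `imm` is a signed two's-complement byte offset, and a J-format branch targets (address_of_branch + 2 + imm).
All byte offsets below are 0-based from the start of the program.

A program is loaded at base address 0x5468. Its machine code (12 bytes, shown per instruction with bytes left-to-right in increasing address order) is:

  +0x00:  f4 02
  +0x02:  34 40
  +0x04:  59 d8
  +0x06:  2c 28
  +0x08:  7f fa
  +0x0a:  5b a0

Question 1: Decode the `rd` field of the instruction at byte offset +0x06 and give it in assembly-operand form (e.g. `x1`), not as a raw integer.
x0

off 0x06: read 2c 28 as big → 0x2c28
  top 6b → 0xb → mov [RR]
  rd: (w>>6)&0xf=0x0 → x0
  rs: (w>>2)&0xf=0xa → x10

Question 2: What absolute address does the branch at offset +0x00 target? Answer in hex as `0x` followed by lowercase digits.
0x546c

+0x00: f4 02 ⇒ word 0xf402 (big)
  op=0xf402>>10=0x3d ⇒ jnz (J)
  [9:0] imm=2 = $2
  target = base 0x5468 + off 0x00 + 2 + imm 2 = 0x546c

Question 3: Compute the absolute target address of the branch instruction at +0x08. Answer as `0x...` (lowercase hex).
0x546c

off 0x08: read 7f fa as big → 0x7ffa
  op=0x7ffa>>10=0x1f ⇒ bz (J)
  [9:0] imm=1018 (s10→-6) = $-6
  target = base 0x5468 + off 0x08 + 2 + imm -6 = 0x546c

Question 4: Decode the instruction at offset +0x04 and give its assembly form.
movi $24, x7

+0x04: 59 d8 ⇒ word 0x59d8 (big)
  op=0x59d8>>10=0x16 ⇒ movi (RI)
  rd: (w>>6)&0xf=0x7 → x7
  imm: (w>>0)&0x3f=0x18 → $24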